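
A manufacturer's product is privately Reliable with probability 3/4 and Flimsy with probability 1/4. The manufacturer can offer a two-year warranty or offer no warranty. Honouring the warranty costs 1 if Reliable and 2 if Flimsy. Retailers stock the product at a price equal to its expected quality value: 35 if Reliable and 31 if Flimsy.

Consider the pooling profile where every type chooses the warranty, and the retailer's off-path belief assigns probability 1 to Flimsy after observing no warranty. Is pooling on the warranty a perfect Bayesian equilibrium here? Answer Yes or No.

On path, the retailer holds the prior and pays 3/4·35 + 1/4·31 = 34. Off path (no warranty), believing Flimsy, it pays 31.
Reliable: the warranty nets 34 − 1 = 33; no warranty nets 31. Reliable stays.
Flimsy: the warranty nets 34 − 2 = 32; no warranty nets 31. Flimsy stays.
No type deviates, so pooling is sustained.

Yes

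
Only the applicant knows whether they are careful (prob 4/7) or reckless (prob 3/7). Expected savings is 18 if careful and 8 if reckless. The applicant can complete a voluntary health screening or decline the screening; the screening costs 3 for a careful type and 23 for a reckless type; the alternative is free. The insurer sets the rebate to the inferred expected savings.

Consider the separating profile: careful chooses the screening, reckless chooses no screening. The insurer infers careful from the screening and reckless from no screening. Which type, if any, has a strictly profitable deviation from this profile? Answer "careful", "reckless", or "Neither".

The screening pays 18; no screening pays 8.
careful: assigned the screening, nets 18 − 3 = 15; deviating to no screening nets 8.
reckless: assigned no screening, nets 8; deviating to the screening nets 18 − 23 = -5.
Both types strictly prefer their assigned action; no profitable deviation.

Neither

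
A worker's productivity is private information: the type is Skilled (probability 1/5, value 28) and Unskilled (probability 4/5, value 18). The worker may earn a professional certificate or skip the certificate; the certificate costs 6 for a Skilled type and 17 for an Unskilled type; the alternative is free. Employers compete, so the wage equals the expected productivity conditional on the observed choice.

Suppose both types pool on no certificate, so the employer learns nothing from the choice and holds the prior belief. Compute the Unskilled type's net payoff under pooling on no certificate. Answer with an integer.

20

Pooled wage = 1/5·28 + 4/5·18 = 20.
Unskilled pays no cost for no certificate, so net payoff = 20.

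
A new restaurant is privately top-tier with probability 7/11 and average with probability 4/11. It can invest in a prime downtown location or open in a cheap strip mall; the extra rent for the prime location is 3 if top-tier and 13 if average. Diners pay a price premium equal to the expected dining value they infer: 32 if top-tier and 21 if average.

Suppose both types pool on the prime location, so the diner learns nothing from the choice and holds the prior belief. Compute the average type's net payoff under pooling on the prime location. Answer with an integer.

15

Pooled price premium = 7/11·32 + 4/11·21 = 28.
average pays cost 13 for the prime location, so net payoff = 28 − 13 = 15.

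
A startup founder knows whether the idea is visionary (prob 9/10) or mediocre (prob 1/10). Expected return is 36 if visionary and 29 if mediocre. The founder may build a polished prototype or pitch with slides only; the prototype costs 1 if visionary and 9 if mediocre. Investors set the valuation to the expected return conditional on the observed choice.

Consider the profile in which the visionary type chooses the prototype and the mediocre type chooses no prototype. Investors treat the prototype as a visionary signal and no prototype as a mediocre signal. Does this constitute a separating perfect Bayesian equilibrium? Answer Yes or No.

Yes

Under these beliefs, the prototype earns valuation 36 and no prototype earns valuation 29.
visionary: the prototype nets 36 − 1 = 35; no prototype nets 29. visionary prefers the prototype.
mediocre: the prototype nets 36 − 9 = 27; no prototype nets 29. mediocre prefers no prototype.
Neither type deviates, so the separating profile is an equilibrium.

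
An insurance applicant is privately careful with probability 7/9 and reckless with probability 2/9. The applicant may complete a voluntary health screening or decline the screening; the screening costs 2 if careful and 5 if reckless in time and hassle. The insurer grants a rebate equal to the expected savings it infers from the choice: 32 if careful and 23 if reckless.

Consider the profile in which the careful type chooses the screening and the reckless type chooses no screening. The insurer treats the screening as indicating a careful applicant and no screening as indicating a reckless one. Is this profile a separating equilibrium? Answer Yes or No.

No

Under these beliefs, the screening earns rebate 32 and no screening earns rebate 23.
careful: the screening nets 32 − 2 = 30; no screening nets 23. careful prefers the screening.
reckless: the screening nets 32 − 5 = 27; no screening nets 23. reckless would deviate to the screening.
reckless has a profitable deviation, so the profile is not an equilibrium.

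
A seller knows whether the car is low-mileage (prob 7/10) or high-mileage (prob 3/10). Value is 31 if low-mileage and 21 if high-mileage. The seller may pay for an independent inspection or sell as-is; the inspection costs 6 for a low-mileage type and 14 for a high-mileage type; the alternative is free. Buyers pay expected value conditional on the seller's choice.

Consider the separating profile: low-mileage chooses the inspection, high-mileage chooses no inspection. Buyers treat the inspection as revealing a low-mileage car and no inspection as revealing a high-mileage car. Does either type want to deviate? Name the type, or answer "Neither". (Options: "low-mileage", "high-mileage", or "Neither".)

The inspection pays 31; no inspection pays 21.
low-mileage: assigned the inspection, nets 31 − 6 = 25; deviating to no inspection nets 21.
high-mileage: assigned no inspection, nets 21; deviating to the inspection nets 31 − 14 = 17.
Both types strictly prefer their assigned action; no profitable deviation.

Neither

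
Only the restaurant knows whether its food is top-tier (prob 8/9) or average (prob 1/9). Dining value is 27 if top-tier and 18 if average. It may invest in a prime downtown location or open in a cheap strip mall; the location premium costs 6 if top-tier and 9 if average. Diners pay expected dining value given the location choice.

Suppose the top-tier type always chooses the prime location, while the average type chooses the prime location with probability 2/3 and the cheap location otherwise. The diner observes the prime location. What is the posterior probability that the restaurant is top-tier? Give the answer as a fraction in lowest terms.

P(the prime location) = (8/9)·1 + (1/9)·(2/3) = 26/27.
By Bayes' rule, P(top-tier | the prime location) = (8/9) / (26/27) = 12/13.

12/13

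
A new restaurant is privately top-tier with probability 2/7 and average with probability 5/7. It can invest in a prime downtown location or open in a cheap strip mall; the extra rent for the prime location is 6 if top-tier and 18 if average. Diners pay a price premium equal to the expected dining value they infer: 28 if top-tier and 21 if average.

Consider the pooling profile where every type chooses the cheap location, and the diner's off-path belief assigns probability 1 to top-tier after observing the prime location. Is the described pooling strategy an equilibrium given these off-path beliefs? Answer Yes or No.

Yes

On path, the diner holds the prior and pays 2/7·28 + 5/7·21 = 23. Off path (the prime location), believing top-tier, it pays 28.
top-tier: the cheap location nets 23; the prime location nets 28 − 6 = 22. top-tier stays.
average: the cheap location nets 23; the prime location nets 28 − 18 = 10. average stays.
No type deviates, so pooling is sustained.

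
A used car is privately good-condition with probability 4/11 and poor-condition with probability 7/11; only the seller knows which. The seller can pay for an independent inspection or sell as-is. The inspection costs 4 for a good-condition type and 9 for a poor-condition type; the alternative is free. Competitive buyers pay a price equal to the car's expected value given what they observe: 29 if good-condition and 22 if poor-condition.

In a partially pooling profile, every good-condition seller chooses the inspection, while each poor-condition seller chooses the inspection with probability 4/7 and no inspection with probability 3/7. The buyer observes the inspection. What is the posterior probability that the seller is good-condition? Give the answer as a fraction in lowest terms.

1/2

P(the inspection) = (4/11)·1 + (7/11)·(4/7) = 8/11.
By Bayes' rule, P(good-condition | the inspection) = (4/11) / (8/11) = 1/2.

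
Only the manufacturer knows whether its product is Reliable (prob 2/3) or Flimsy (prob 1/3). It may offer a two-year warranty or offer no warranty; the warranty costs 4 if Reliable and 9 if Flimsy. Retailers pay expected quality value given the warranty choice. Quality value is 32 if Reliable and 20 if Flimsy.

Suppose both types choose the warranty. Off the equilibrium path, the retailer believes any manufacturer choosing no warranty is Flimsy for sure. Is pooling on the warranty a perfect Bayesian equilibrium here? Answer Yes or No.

On path, the retailer holds the prior and pays 2/3·32 + 1/3·20 = 28. Off path (no warranty), believing Flimsy, it pays 20.
Reliable: the warranty nets 28 − 4 = 24; no warranty nets 20. Reliable stays.
Flimsy: the warranty nets 28 − 9 = 19; no warranty nets 20. Flimsy would deviate.
A type deviates, so pooling fails.

No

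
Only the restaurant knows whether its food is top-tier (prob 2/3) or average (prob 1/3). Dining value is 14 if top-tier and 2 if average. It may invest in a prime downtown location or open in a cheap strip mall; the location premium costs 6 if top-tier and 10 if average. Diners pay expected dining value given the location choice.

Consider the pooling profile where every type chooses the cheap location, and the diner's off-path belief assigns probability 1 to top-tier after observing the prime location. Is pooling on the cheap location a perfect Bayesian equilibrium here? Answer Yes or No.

Yes

On path, the diner holds the prior and pays 2/3·14 + 1/3·2 = 10. Off path (the prime location), believing top-tier, it pays 14.
top-tier: the cheap location nets 10; the prime location nets 14 − 6 = 8. top-tier stays.
average: the cheap location nets 10; the prime location nets 14 − 10 = 4. average stays.
No type deviates, so pooling is sustained.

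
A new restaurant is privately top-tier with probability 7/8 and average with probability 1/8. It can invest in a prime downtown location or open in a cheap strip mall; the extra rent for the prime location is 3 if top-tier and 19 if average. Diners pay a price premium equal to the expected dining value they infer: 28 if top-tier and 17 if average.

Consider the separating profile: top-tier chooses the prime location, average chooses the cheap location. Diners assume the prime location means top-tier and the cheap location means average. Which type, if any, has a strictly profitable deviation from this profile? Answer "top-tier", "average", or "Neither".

Neither

The prime location pays 28; the cheap location pays 17.
top-tier: assigned the prime location, nets 28 − 3 = 25; deviating to the cheap location nets 17.
average: assigned the cheap location, nets 17; deviating to the prime location nets 28 − 19 = 9.
Both types strictly prefer their assigned action; no profitable deviation.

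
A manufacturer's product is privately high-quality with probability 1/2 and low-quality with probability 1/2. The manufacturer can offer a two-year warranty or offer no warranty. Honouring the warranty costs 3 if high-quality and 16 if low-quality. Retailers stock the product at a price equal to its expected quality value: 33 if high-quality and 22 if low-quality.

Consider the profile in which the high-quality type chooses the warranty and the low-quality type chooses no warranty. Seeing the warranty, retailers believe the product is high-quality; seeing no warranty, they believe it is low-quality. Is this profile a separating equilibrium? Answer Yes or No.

Under these beliefs, the warranty earns price 33 and no warranty earns price 22.
high-quality: the warranty nets 33 − 3 = 30; no warranty nets 22. high-quality prefers the warranty.
low-quality: the warranty nets 33 − 16 = 17; no warranty nets 22. low-quality prefers no warranty.
Neither type deviates, so the separating profile is an equilibrium.

Yes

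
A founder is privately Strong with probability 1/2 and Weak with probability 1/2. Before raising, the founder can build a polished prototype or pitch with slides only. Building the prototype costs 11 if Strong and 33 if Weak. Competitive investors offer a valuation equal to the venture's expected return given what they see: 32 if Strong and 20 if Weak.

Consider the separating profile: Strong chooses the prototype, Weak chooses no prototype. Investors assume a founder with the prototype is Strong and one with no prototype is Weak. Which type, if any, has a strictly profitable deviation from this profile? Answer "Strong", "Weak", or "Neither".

Neither

The prototype pays 32; no prototype pays 20.
Strong: assigned the prototype, nets 32 − 11 = 21; deviating to no prototype nets 20.
Weak: assigned no prototype, nets 20; deviating to the prototype nets 32 − 33 = -1.
Both types strictly prefer their assigned action; no profitable deviation.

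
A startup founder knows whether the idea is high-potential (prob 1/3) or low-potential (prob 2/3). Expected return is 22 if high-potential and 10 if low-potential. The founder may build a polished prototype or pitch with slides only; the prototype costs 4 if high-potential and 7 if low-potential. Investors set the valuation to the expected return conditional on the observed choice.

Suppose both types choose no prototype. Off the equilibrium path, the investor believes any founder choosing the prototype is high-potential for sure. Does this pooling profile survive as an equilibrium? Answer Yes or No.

On path, the investor holds the prior and pays 1/3·22 + 2/3·10 = 14. Off path (the prototype), believing high-potential, it pays 22.
high-potential: no prototype nets 14; the prototype nets 22 − 4 = 18. high-potential would deviate.
low-potential: no prototype nets 14; the prototype nets 22 − 7 = 15. low-potential would deviate.
A type deviates, so pooling fails.

No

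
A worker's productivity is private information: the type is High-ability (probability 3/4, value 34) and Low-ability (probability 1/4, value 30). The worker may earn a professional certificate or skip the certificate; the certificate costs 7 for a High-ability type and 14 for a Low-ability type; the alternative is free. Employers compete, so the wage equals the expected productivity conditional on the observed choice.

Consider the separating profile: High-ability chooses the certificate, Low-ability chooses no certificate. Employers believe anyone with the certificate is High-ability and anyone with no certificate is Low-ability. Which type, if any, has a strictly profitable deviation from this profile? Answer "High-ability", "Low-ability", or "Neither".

The certificate pays 34; no certificate pays 30.
High-ability: assigned the certificate, nets 34 − 7 = 27; deviating to no certificate nets 30.
Low-ability: assigned no certificate, nets 30; deviating to the certificate nets 34 − 14 = 20.
The High-ability type gains 3 by deviating.

High-ability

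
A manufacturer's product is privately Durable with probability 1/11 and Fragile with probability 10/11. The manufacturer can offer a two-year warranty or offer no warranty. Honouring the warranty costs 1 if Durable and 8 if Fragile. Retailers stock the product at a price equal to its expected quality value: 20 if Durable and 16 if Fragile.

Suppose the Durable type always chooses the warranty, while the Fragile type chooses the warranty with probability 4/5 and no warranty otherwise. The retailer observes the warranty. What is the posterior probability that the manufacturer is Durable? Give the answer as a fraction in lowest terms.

1/9

P(the warranty) = (1/11)·1 + (10/11)·(4/5) = 9/11.
By Bayes' rule, P(Durable | the warranty) = (1/11) / (9/11) = 1/9.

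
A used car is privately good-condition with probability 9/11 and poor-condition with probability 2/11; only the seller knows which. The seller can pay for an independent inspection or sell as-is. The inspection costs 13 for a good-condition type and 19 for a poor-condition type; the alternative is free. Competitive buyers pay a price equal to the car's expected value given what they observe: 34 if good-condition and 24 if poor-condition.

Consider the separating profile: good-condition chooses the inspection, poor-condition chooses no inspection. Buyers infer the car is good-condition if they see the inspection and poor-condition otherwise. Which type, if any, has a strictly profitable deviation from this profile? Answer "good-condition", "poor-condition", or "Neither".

good-condition

The inspection pays 34; no inspection pays 24.
good-condition: assigned the inspection, nets 34 − 13 = 21; deviating to no inspection nets 24.
poor-condition: assigned no inspection, nets 24; deviating to the inspection nets 34 − 19 = 15.
The good-condition type gains 3 by deviating.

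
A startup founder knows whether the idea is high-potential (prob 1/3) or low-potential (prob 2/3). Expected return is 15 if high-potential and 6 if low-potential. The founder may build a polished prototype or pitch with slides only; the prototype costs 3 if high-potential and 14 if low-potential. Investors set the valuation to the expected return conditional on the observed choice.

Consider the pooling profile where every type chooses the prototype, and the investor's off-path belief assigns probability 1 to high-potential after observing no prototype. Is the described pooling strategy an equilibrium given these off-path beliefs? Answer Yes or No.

No

On path, the investor holds the prior and pays 1/3·15 + 2/3·6 = 9. Off path (no prototype), believing high-potential, it pays 15.
high-potential: the prototype nets 9 − 3 = 6; no prototype nets 15. high-potential would deviate.
low-potential: the prototype nets 9 − 14 = -5; no prototype nets 15. low-potential would deviate.
A type deviates, so pooling fails.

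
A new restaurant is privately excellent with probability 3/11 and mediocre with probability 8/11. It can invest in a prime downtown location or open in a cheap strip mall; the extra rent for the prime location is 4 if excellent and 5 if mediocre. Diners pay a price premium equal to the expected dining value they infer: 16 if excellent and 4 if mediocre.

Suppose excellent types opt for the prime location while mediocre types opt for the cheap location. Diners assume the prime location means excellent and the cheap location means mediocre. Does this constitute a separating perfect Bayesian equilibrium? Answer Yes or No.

No

Under these beliefs, the prime location earns price premium 16 and the cheap location earns price premium 4.
excellent: the prime location nets 16 − 4 = 12; the cheap location nets 4. excellent prefers the prime location.
mediocre: the prime location nets 16 − 5 = 11; the cheap location nets 4. mediocre would deviate to the prime location.
mediocre has a profitable deviation, so the profile is not an equilibrium.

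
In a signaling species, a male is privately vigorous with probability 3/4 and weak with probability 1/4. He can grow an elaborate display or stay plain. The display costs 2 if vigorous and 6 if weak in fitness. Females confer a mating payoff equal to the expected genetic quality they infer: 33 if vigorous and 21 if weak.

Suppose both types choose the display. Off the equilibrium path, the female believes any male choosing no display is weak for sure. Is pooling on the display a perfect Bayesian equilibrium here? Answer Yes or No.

Yes

On path, the female holds the prior and pays 3/4·33 + 1/4·21 = 30. Off path (no display), believing weak, it pays 21.
vigorous: the display nets 30 − 2 = 28; no display nets 21. vigorous stays.
weak: the display nets 30 − 6 = 24; no display nets 21. weak stays.
No type deviates, so pooling is sustained.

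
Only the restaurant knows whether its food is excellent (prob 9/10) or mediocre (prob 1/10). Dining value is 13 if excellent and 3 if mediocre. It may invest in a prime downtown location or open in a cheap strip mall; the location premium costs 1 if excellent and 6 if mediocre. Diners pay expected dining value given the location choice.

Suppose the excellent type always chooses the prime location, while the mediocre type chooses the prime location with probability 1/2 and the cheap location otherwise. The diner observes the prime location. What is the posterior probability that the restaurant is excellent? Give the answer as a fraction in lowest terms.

P(the prime location) = (9/10)·1 + (1/10)·(1/2) = 19/20.
By Bayes' rule, P(excellent | the prime location) = (9/10) / (19/20) = 18/19.

18/19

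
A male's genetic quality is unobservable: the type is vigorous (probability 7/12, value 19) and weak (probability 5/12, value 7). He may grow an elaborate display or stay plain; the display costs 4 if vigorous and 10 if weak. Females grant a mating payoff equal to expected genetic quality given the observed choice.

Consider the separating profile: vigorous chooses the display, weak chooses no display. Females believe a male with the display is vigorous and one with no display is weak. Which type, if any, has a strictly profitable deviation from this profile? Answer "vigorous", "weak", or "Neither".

The display pays 19; no display pays 7.
vigorous: assigned the display, nets 19 − 4 = 15; deviating to no display nets 7.
weak: assigned no display, nets 7; deviating to the display nets 19 − 10 = 9.
The weak type gains 2 by deviating.

weak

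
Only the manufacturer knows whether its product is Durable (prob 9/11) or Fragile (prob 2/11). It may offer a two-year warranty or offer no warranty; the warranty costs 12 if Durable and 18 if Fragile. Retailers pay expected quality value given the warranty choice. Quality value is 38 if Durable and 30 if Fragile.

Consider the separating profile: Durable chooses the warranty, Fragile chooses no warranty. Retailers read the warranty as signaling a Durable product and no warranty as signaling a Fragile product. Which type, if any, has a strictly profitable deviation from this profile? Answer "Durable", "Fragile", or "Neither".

The warranty pays 38; no warranty pays 30.
Durable: assigned the warranty, nets 38 − 12 = 26; deviating to no warranty nets 30.
Fragile: assigned no warranty, nets 30; deviating to the warranty nets 38 − 18 = 20.
The Durable type gains 4 by deviating.

Durable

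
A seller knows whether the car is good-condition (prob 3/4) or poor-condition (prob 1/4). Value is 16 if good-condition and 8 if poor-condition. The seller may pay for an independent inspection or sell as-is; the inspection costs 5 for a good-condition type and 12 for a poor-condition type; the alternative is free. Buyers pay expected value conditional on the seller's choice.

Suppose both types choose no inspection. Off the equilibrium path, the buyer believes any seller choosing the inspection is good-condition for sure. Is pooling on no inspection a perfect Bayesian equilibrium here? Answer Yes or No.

On path, the buyer holds the prior and pays 3/4·16 + 1/4·8 = 14. Off path (the inspection), believing good-condition, it pays 16.
good-condition: no inspection nets 14; the inspection nets 16 − 5 = 11. good-condition stays.
poor-condition: no inspection nets 14; the inspection nets 16 − 12 = 4. poor-condition stays.
No type deviates, so pooling is sustained.

Yes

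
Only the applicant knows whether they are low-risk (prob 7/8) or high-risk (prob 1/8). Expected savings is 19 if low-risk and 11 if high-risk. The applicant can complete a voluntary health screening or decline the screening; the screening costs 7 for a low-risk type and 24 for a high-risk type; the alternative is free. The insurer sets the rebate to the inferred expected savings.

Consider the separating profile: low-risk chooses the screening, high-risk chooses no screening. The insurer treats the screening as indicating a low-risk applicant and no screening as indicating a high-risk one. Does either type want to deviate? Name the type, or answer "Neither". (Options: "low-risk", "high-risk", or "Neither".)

Neither

The screening pays 19; no screening pays 11.
low-risk: assigned the screening, nets 19 − 7 = 12; deviating to no screening nets 11.
high-risk: assigned no screening, nets 11; deviating to the screening nets 19 − 24 = -5.
Both types strictly prefer their assigned action; no profitable deviation.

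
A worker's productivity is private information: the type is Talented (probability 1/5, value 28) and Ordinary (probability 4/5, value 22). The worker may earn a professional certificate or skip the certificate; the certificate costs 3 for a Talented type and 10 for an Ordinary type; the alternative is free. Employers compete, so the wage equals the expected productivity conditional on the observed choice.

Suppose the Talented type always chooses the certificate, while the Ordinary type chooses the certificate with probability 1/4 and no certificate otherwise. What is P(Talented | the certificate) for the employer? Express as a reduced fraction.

P(the certificate) = (1/5)·1 + (4/5)·(1/4) = 2/5.
By Bayes' rule, P(Talented | the certificate) = (1/5) / (2/5) = 1/2.

1/2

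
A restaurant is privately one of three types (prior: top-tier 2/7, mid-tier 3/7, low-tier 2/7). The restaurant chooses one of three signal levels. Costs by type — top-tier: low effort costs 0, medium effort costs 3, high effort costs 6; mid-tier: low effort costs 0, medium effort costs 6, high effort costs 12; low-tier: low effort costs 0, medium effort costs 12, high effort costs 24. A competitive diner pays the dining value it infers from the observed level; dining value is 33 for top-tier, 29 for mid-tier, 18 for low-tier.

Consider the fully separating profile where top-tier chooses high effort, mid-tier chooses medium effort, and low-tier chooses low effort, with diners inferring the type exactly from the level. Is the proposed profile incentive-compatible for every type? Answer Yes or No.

Yes

Separating price premiums: high effort → 33, medium effort → 29, low effort → 18.
top-tier (assigned high effort): low effort: 18 − 0 = 18; medium effort: 29 − 3 = 26; high effort: 33 − 6 = 27. top-tier stays.
mid-tier (assigned medium effort): low effort: 18 − 0 = 18; medium effort: 29 − 6 = 23; high effort: 33 − 12 = 21. mid-tier stays.
low-tier (assigned low effort): low effort: 18 − 0 = 18; medium effort: 29 − 12 = 17; high effort: 33 − 24 = 9. low-tier stays.
Every type prefers its assigned level; separation holds.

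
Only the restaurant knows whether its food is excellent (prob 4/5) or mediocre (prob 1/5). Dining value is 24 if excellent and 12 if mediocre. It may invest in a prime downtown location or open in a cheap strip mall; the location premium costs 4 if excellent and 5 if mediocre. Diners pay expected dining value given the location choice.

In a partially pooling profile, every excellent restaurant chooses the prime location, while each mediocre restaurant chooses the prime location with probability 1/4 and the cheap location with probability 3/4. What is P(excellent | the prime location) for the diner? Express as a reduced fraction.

P(the prime location) = (4/5)·1 + (1/5)·(1/4) = 17/20.
By Bayes' rule, P(excellent | the prime location) = (4/5) / (17/20) = 16/17.

16/17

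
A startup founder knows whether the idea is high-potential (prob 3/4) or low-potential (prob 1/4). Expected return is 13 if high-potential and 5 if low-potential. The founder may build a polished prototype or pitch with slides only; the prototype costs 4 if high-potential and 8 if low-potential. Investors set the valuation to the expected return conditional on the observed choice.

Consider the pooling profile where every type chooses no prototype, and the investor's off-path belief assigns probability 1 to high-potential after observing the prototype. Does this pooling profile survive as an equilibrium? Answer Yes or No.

Yes

On path, the investor holds the prior and pays 3/4·13 + 1/4·5 = 11. Off path (the prototype), believing high-potential, it pays 13.
high-potential: no prototype nets 11; the prototype nets 13 − 4 = 9. high-potential stays.
low-potential: no prototype nets 11; the prototype nets 13 − 8 = 5. low-potential stays.
No type deviates, so pooling is sustained.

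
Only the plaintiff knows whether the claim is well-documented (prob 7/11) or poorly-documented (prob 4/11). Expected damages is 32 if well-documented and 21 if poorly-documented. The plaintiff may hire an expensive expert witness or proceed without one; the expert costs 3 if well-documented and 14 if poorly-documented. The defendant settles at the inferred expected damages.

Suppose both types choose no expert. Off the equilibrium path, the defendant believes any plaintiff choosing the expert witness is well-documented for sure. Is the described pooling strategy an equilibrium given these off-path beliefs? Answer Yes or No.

No

On path, the defendant holds the prior and pays 7/11·32 + 4/11·21 = 28. Off path (the expert witness), believing well-documented, it pays 32.
well-documented: no expert nets 28; the expert witness nets 32 − 3 = 29. well-documented would deviate.
poorly-documented: no expert nets 28; the expert witness nets 32 − 14 = 18. poorly-documented stays.
A type deviates, so pooling fails.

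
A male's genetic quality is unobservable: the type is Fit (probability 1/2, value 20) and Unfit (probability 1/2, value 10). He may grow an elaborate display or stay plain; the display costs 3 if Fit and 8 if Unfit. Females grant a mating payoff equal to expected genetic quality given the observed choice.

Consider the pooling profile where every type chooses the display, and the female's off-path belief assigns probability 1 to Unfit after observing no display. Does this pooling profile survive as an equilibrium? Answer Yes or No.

On path, the female holds the prior and pays 1/2·20 + 1/2·10 = 15. Off path (no display), believing Unfit, it pays 10.
Fit: the display nets 15 − 3 = 12; no display nets 10. Fit stays.
Unfit: the display nets 15 − 8 = 7; no display nets 10. Unfit would deviate.
A type deviates, so pooling fails.

No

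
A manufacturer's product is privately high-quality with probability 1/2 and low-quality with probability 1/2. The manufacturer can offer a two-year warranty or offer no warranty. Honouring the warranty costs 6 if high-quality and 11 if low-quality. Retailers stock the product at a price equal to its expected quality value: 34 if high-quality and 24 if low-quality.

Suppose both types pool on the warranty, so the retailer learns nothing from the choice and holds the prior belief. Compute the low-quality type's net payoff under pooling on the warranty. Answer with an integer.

Pooled price = 1/2·34 + 1/2·24 = 29.
low-quality pays cost 11 for the warranty, so net payoff = 29 − 11 = 18.

18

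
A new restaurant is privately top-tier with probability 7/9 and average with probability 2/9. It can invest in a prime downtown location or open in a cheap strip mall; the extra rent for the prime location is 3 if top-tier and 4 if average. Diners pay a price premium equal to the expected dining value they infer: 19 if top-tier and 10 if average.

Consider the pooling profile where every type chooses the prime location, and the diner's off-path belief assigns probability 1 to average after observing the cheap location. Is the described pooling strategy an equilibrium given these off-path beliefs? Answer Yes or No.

On path, the diner holds the prior and pays 7/9·19 + 2/9·10 = 17. Off path (the cheap location), believing average, it pays 10.
top-tier: the prime location nets 17 − 3 = 14; the cheap location nets 10. top-tier stays.
average: the prime location nets 17 − 4 = 13; the cheap location nets 10. average stays.
No type deviates, so pooling is sustained.

Yes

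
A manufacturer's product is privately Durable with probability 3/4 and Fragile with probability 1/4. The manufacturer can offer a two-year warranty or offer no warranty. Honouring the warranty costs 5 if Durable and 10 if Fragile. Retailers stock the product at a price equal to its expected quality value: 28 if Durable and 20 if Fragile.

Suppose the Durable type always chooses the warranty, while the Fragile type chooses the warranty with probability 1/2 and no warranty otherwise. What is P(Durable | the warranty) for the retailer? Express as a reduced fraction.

6/7

P(the warranty) = (3/4)·1 + (1/4)·(1/2) = 7/8.
By Bayes' rule, P(Durable | the warranty) = (3/4) / (7/8) = 6/7.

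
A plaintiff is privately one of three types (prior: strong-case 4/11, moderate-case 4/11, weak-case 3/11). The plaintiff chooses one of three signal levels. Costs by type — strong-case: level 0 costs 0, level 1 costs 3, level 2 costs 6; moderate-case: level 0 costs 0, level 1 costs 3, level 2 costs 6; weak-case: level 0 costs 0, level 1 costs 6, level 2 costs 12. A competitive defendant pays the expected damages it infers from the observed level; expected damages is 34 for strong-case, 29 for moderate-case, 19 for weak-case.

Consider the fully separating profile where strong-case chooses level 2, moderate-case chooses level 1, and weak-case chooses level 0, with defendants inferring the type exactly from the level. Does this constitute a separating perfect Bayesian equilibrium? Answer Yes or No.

No

Separating settlements: level 2 → 34, level 1 → 29, level 0 → 19.
strong-case (assigned level 2): level 0: 19 − 0 = 19; level 1: 29 − 3 = 26; level 2: 34 − 6 = 28. strong-case stays.
moderate-case (assigned level 1): level 0: 19 − 0 = 19; level 1: 29 − 3 = 26; level 2: 34 − 6 = 28. moderate-case prefers level 2.
weak-case (assigned level 0): level 0: 19 − 0 = 19; level 1: 29 − 6 = 23; level 2: 34 − 12 = 22. weak-case prefers level 1.
At least one type deviates; the separating profile fails.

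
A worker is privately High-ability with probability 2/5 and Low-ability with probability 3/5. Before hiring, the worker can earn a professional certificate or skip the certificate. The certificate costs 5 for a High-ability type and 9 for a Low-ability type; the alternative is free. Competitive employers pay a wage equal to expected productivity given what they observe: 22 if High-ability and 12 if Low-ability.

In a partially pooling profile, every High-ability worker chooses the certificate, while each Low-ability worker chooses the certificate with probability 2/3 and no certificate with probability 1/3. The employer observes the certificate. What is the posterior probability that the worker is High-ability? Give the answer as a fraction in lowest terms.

1/2

P(the certificate) = (2/5)·1 + (3/5)·(2/3) = 4/5.
By Bayes' rule, P(High-ability | the certificate) = (2/5) / (4/5) = 1/2.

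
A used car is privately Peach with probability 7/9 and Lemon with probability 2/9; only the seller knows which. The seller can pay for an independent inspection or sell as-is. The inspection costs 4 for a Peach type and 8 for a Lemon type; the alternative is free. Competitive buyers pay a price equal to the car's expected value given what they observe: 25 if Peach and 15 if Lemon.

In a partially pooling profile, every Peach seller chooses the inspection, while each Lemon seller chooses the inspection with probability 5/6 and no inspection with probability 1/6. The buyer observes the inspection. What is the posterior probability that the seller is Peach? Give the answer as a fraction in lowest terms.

21/26

P(the inspection) = (7/9)·1 + (2/9)·(5/6) = 26/27.
By Bayes' rule, P(Peach | the inspection) = (7/9) / (26/27) = 21/26.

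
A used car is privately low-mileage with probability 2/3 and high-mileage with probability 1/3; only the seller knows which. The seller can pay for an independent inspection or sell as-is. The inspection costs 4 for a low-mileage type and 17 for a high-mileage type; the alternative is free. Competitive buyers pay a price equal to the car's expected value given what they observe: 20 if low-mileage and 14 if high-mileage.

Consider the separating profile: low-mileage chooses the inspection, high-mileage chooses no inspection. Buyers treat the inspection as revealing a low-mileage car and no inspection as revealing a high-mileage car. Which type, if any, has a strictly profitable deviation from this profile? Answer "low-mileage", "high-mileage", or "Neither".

The inspection pays 20; no inspection pays 14.
low-mileage: assigned the inspection, nets 20 − 4 = 16; deviating to no inspection nets 14.
high-mileage: assigned no inspection, nets 14; deviating to the inspection nets 20 − 17 = 3.
Both types strictly prefer their assigned action; no profitable deviation.

Neither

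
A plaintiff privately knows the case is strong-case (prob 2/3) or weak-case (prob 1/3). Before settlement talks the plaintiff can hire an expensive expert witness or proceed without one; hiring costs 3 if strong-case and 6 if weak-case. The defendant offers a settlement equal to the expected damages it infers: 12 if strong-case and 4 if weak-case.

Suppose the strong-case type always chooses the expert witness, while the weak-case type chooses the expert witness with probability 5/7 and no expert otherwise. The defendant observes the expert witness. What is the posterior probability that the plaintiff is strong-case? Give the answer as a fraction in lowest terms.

P(the expert witness) = (2/3)·1 + (1/3)·(5/7) = 19/21.
By Bayes' rule, P(strong-case | the expert witness) = (2/3) / (19/21) = 14/19.

14/19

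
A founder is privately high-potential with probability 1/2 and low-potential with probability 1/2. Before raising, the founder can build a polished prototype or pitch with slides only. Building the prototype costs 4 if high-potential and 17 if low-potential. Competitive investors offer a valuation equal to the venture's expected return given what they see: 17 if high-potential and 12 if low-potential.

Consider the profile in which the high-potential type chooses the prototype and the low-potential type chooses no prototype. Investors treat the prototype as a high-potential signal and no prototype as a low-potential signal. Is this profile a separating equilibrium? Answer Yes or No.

Under these beliefs, the prototype earns valuation 17 and no prototype earns valuation 12.
high-potential: the prototype nets 17 − 4 = 13; no prototype nets 12. high-potential prefers the prototype.
low-potential: the prototype nets 17 − 17 = 0; no prototype nets 12. low-potential prefers no prototype.
Neither type deviates, so the separating profile is an equilibrium.

Yes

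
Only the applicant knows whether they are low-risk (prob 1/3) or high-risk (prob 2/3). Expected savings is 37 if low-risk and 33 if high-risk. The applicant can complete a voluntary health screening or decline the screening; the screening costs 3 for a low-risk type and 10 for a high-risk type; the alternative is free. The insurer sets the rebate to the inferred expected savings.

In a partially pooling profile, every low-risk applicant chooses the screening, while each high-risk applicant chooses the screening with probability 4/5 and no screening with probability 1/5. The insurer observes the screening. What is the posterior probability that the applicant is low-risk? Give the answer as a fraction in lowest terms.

5/13

P(the screening) = (1/3)·1 + (2/3)·(4/5) = 13/15.
By Bayes' rule, P(low-risk | the screening) = (1/3) / (13/15) = 5/13.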